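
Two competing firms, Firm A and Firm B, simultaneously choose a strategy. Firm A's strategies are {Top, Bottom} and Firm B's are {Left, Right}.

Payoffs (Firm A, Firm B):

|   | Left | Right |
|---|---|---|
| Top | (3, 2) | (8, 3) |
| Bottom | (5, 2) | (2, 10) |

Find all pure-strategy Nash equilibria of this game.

(Top, Right)

(Top, Left): Firm A prefers Bottom (5 > 3); Firm B prefers Right (3 > 2) — not an equilibrium.
(Top, Right): Firm A gets 8 ≥ 2 from Bottom, and Firm B gets 3 ≥ 2 from Left — Nash equilibrium.
(Bottom, Left): Firm B prefers Right (10 > 2) — not an equilibrium.
(Bottom, Right): Firm A prefers Top (8 > 2) — not an equilibrium.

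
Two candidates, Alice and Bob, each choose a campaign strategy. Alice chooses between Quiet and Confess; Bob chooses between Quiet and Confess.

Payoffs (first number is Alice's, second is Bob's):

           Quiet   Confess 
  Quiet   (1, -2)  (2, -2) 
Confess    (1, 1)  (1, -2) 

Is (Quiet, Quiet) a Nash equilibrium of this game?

Yes

At (Quiet, Quiet), Alice earns 1; switching to Confess would give 1, so Alice has no profitable deviation.
Bob earns -2; switching to Confess would give -2, so Bob has no profitable deviation.
Neither player can gain by a unilateral deviation, so this profile is a Nash equilibrium.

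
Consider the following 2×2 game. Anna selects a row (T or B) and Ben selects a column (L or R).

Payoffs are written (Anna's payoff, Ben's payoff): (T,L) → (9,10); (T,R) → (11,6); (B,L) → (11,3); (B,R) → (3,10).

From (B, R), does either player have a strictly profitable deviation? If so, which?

Anna at (B, R) earns 3; deviating to T yields 11 — a strict improvement.
Ben earns 10; deviating to L yields 3 — not better.
Only Anna has a strictly profitable deviation.

Anna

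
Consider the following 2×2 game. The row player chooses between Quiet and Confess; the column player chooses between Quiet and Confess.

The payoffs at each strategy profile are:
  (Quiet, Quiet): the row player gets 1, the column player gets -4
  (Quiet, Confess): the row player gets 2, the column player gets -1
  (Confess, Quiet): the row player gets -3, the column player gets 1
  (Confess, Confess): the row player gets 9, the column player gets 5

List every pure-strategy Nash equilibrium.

(Confess, Confess)

(Quiet, Quiet): the column player prefers Confess (-1 > -4) — not an equilibrium.
(Quiet, Confess): the row player prefers Confess (9 > 2) — not an equilibrium.
(Confess, Quiet): the row player prefers Quiet (1 > -3); the column player prefers Confess (5 > 1) — not an equilibrium.
(Confess, Confess): the row player gets 9 ≥ 2 from Quiet, and the column player gets 5 ≥ 1 from Quiet — Nash equilibrium.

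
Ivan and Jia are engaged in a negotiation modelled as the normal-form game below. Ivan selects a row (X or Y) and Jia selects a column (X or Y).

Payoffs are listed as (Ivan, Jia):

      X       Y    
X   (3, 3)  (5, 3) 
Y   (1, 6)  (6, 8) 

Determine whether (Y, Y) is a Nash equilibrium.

At (Y, Y), Ivan earns 6; switching to X would give 5, so Ivan has no profitable deviation.
Jia earns 8; switching to X would give 6, so Jia has no profitable deviation.
Neither player can gain by a unilateral deviation, so this profile is a Nash equilibrium.

Yes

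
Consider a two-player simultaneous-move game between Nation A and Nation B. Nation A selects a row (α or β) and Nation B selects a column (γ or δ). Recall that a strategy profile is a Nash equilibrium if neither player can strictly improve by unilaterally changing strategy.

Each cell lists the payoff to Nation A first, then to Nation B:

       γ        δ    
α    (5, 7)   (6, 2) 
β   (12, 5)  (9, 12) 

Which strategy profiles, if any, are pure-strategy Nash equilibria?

(β, δ)

(α, γ): Nation A prefers β (12 > 5) — not an equilibrium.
(α, δ): Nation A prefers β (9 > 6); Nation B prefers γ (7 > 2) — not an equilibrium.
(β, γ): Nation B prefers δ (12 > 5) — not an equilibrium.
(β, δ): Nation A gets 9 ≥ 6 from α, and Nation B gets 12 ≥ 5 from γ — Nash equilibrium.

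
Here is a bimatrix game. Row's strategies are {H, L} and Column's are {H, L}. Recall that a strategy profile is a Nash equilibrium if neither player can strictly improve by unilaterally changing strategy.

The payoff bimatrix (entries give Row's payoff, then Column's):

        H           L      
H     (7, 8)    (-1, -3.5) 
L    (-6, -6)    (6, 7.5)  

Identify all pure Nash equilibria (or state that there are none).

(H, H): Row gets 7 ≥ -6 from L, and Column gets 8 ≥ -3.5 from L — Nash equilibrium.
(H, L): Row prefers L (6 > -1); Column prefers H (8 > -3.5) — not an equilibrium.
(L, H): Row prefers H (7 > -6); Column prefers L (7.5 > -6) — not an equilibrium.
(L, L): Row gets 6 ≥ -1 from H, and Column gets 7.5 ≥ -6 from H — Nash equilibrium.

(H, H) and (L, L)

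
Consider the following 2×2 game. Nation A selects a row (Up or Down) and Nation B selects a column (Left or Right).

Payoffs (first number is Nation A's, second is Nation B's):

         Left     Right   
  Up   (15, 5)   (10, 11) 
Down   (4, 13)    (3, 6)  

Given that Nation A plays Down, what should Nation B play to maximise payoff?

Against Down, Nation B earns 13 from Left and 6 from Right.
So Left is the best response.

Left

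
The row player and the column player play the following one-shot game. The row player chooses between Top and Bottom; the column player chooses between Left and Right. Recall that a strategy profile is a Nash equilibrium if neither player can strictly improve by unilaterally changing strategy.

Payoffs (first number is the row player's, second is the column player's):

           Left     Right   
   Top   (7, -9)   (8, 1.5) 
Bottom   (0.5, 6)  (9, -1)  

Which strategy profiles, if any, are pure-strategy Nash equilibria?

(Top, Left): the column player prefers Right (1.5 > -9) — not an equilibrium.
(Top, Right): the row player prefers Bottom (9 > 8) — not an equilibrium.
(Bottom, Left): the row player prefers Top (7 > 0.5) — not an equilibrium.
(Bottom, Right): the column player prefers Left (6 > -1) — not an equilibrium.

none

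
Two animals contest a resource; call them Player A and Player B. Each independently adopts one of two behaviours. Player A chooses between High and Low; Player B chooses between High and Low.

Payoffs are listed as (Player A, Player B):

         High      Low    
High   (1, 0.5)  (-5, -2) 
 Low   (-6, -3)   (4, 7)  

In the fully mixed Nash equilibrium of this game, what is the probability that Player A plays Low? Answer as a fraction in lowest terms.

Let x be the probability that Player A plays High. In a completely mixed equilibrium, Player B must be indifferent between High and Low.
Player B's expected payoff from High is 0.5x − 3(1−x); from Low it is −2x + 7(1−x).
Setting these equal: 3.5x − 3 = −9x + 7, so x = 4/5.
Therefore Player A plays Low with probability 1 − 4/5 = 1/5.

1/5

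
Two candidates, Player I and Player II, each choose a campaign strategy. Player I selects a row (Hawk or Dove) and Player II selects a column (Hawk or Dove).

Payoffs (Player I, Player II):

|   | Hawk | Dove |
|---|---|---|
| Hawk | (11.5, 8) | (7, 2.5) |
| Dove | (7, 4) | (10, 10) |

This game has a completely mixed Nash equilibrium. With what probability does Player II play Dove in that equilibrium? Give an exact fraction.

3/5

Let q be the probability that Player II plays Hawk. In a completely mixed equilibrium, Player I must be indifferent between Hawk and Dove.
Player I's expected payoff from Hawk is 11.5q + 7(1−q); from Dove it is 7q + 10(1−q).
Setting these equal: 4.5q + 7 = −3q + 10, so q = 2/5.
Therefore Player II plays Dove with probability 1 − 2/5 = 3/5.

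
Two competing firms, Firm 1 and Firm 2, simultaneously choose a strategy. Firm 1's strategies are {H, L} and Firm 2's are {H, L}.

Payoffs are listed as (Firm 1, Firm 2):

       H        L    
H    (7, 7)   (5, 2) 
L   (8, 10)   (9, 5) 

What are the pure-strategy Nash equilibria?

(H, H): Firm 1 prefers L (8 > 7) — not an equilibrium.
(H, L): Firm 1 prefers L (9 > 5); Firm 2 prefers H (7 > 2) — not an equilibrium.
(L, H): Firm 1 gets 8 ≥ 7 from H, and Firm 2 gets 10 ≥ 5 from L — Nash equilibrium.
(L, L): Firm 2 prefers H (10 > 5) — not an equilibrium.

(L, H)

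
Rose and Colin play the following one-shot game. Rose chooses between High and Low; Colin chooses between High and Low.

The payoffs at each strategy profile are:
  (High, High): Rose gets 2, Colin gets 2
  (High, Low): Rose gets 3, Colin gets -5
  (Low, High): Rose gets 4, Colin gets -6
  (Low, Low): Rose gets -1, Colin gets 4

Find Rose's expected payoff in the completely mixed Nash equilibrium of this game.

First find q, the probability Colin plays High, from Rose's indifference between High and Low: 2q + 3(1−q) = 4q − (1−q), giving q = 2/3.
Since Rose is indifferent in equilibrium, Rose's expected payoff equals the payoff from either row against (2/3, 1/3). Using High: 2(2/3) + 3(1/3) = 7/3.

7/3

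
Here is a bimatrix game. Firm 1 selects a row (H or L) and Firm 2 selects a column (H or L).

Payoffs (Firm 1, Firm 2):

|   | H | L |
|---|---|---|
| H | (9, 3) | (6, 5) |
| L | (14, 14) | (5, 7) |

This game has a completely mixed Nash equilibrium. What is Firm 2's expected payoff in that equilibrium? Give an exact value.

First find p, the probability Firm 1 plays H, from Firm 2's indifference between H and L: 3p + 14(1−p) = 5p + 7(1−p), giving p = 7/9.
Since Firm 2 is indifferent in equilibrium, Firm 2's expected payoff equals the payoff from either column against (7/9, 2/9). Using H: 3(7/9) + 14(2/9) = 49/9.

49/9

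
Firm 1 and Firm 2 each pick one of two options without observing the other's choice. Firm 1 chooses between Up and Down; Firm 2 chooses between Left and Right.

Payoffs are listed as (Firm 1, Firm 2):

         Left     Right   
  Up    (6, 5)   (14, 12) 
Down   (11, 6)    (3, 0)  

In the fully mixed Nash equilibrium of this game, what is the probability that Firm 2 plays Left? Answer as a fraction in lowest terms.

11/16

Let c be the probability that Firm 2 plays Left. In a completely mixed equilibrium, Firm 1 must be indifferent between Up and Down.
Firm 1's expected payoff from Up is 6c + 14(1−c); from Down it is 11c + 3(1−c).
Setting these equal: −8c + 14 = 8c + 3, so c = 11/16.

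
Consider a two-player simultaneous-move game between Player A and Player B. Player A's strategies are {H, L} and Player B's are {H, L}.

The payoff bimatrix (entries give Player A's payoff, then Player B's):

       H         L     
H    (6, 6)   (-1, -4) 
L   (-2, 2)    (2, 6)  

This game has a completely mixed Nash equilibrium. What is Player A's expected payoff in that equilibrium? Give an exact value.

10/11

First find y, the probability Player B plays H, from Player A's indifference between H and L: 6y − (1−y) = −2y + 2(1−y), giving y = 3/11.
Since Player A is indifferent in equilibrium, Player A's expected payoff equals the payoff from either row against (3/11, 8/11). Using H: 6(3/11) − (8/11) = 10/11.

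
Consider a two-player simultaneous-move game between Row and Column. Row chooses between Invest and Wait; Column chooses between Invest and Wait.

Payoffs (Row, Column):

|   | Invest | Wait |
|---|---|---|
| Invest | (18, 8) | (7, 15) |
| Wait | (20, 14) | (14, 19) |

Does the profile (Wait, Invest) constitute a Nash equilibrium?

No

At (Wait, Invest), Row earns 20; switching to Invest would give 18, so Row has no profitable deviation.
Column earns 14; switching to Wait would give 19, so Column would deviate.
Since at least one player can profitably deviate, this is not a Nash equilibrium.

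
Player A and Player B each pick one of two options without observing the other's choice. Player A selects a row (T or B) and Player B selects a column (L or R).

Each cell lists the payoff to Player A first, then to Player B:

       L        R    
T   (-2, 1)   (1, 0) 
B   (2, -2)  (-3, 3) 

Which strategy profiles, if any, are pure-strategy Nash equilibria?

none

(T, L): Player A prefers B (2 > -2) — not an equilibrium.
(T, R): Player B prefers L (1 > 0) — not an equilibrium.
(B, L): Player B prefers R (3 > -2) — not an equilibrium.
(B, R): Player A prefers T (1 > -3) — not an equilibrium.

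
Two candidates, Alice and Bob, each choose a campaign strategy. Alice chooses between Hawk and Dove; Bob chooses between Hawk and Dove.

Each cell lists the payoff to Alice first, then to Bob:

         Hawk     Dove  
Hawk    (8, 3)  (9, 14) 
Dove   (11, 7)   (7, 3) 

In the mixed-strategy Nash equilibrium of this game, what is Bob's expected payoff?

First find p, the probability Alice plays Hawk, from Bob's indifference between Hawk and Dove: 3p + 7(1−p) = 14p + 3(1−p), giving p = 4/15.
Since Bob is indifferent in equilibrium, Bob's expected payoff equals the payoff from either column against (4/15, 11/15). Using Hawk: 3(4/15) + 7(11/15) = 89/15.

89/15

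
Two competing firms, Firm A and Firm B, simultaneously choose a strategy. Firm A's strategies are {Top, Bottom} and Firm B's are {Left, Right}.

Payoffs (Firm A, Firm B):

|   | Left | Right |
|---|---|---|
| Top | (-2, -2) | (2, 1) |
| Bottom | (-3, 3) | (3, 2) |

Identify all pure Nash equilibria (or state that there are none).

none

(Top, Left): Firm B prefers Right (1 > -2) — not an equilibrium.
(Top, Right): Firm A prefers Bottom (3 > 2) — not an equilibrium.
(Bottom, Left): Firm A prefers Top (-2 > -3) — not an equilibrium.
(Bottom, Right): Firm B prefers Left (3 > 2) — not an equilibrium.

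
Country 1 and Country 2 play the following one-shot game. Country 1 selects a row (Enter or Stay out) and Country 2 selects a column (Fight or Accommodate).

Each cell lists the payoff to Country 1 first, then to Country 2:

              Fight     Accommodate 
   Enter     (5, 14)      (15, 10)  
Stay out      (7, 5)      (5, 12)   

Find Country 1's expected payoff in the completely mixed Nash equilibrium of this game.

First find y, the probability Country 2 plays Fight, from Country 1's indifference between Enter and Stay out: 5y + 15(1−y) = 7y + 5(1−y), giving y = 5/6.
Since Country 1 is indifferent in equilibrium, Country 1's expected payoff equals the payoff from either row against (5/6, 1/6). Using Enter: 5(5/6) + 15(1/6) = 20/3.

20/3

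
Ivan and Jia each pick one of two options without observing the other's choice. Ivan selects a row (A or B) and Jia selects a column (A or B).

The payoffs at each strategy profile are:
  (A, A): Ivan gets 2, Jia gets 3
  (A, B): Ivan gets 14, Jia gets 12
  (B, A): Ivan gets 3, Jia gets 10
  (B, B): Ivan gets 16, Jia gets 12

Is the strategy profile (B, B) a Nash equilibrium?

At (B, B), Ivan earns 16; switching to A would give 14, so Ivan has no profitable deviation.
Jia earns 12; switching to A would give 10, so Jia has no profitable deviation.
Neither player can gain by a unilateral deviation, so this profile is a Nash equilibrium.

Yes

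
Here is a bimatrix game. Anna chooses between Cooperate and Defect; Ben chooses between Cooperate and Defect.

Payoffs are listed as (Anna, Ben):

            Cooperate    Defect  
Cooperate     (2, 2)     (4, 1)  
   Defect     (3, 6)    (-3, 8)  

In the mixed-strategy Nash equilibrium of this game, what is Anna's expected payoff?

9/4

First find q, the probability Ben plays Cooperate, from Anna's indifference between Cooperate and Defect: 2q + 4(1−q) = 3q − 3(1−q), giving q = 7/8.
Since Anna is indifferent in equilibrium, Anna's expected payoff equals the payoff from either row against (7/8, 1/8). Using Cooperate: 2(7/8) + 4(1/8) = 9/4.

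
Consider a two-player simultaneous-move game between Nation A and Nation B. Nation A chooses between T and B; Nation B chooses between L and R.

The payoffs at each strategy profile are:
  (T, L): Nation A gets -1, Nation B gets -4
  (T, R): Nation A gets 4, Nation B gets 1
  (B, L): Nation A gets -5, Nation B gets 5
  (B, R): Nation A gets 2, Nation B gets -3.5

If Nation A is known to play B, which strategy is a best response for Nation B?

Against B, Nation B earns 5 from L and -3.5 from R.
So L is the best response.

L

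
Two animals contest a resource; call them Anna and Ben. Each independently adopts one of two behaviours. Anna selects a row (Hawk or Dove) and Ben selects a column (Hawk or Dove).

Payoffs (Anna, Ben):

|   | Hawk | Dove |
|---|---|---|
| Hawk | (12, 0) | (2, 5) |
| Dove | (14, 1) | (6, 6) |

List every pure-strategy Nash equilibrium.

(Dove, Dove)

(Hawk, Hawk): Anna prefers Dove (14 > 12); Ben prefers Dove (5 > 0) — not an equilibrium.
(Hawk, Dove): Anna prefers Dove (6 > 2) — not an equilibrium.
(Dove, Hawk): Ben prefers Dove (6 > 1) — not an equilibrium.
(Dove, Dove): Anna gets 6 ≥ 2 from Hawk, and Ben gets 6 ≥ 1 from Hawk — Nash equilibrium.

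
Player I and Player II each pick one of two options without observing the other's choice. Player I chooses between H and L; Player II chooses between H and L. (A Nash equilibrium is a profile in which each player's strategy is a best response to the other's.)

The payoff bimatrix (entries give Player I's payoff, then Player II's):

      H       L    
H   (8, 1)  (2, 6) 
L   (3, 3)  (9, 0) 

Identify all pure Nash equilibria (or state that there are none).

none

(H, H): Player II prefers L (6 > 1) — not an equilibrium.
(H, L): Player I prefers L (9 > 2) — not an equilibrium.
(L, H): Player I prefers H (8 > 3) — not an equilibrium.
(L, L): Player II prefers H (3 > 0) — not an equilibrium.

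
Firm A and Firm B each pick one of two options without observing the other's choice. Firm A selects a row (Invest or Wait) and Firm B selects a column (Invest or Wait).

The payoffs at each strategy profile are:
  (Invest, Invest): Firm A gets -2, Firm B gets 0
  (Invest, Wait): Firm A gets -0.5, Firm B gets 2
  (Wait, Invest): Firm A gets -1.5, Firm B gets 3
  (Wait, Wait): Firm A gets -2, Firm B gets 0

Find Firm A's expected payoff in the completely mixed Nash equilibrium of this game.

-13/8

First find y, the probability Firm B plays Invest, from Firm A's indifference between Invest and Wait: −2y − 0.5(1−y) = −1.5y − 2(1−y), giving y = 3/4.
Since Firm A is indifferent in equilibrium, Firm A's expected payoff equals the payoff from either row against (3/4, 1/4). Using Invest: −2(3/4) − 0.5(1/4) = -13/8.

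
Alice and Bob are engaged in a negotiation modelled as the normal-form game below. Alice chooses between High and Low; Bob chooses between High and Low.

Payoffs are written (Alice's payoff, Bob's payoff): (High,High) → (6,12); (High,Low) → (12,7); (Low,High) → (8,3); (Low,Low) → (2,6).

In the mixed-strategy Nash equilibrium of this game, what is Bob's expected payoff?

51/8

First find x, the probability Alice plays High, from Bob's indifference between High and Low: 12x + 3(1−x) = 7x + 6(1−x), giving x = 3/8.
Since Bob is indifferent in equilibrium, Bob's expected payoff equals the payoff from either column against (3/8, 5/8). Using High: 12(3/8) + 3(5/8) = 51/8.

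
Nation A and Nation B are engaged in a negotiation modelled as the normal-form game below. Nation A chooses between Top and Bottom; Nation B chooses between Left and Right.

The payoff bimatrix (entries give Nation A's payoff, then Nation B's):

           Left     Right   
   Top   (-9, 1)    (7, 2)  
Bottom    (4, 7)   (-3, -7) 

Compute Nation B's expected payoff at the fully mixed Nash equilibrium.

First find x, the probability Nation A plays Top, from Nation B's indifference between Left and Right: x + 7(1−x) = 2x − 7(1−x), giving x = 14/15.
Since Nation B is indifferent in equilibrium, Nation B's expected payoff equals the payoff from either column against (14/15, 1/15). Using Left: (14/15) + 7(1/15) = 7/5.

7/5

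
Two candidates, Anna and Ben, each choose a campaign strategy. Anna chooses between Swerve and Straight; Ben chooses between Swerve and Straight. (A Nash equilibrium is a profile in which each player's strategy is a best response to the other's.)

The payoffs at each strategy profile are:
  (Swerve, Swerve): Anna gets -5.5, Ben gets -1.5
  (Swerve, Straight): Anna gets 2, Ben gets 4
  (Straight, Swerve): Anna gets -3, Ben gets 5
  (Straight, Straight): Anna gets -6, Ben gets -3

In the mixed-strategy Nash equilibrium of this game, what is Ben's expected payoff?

31/27

First find p, the probability Anna plays Swerve, from Ben's indifference between Swerve and Straight: −1.5p + 5(1−p) = 4p − 3(1−p), giving p = 16/27.
Since Ben is indifferent in equilibrium, Ben's expected payoff equals the payoff from either column against (16/27, 11/27). Using Swerve: −1.5(16/27) + 5(11/27) = 31/27.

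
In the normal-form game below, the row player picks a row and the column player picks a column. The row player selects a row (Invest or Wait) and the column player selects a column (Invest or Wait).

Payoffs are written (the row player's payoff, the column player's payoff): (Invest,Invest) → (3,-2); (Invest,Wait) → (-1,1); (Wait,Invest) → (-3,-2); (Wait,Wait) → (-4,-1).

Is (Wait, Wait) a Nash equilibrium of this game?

At (Wait, Wait), the row player earns -4; switching to Invest would give -1, so the row player would deviate.
The column player earns -1; switching to Invest would give -2, so the column player has no profitable deviation.
Since at least one player can profitably deviate, this is not a Nash equilibrium.

No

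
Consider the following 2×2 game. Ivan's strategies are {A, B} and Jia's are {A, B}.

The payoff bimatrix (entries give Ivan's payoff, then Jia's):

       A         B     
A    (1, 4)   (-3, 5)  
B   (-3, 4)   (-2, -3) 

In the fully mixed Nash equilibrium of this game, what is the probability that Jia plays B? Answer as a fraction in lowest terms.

4/5

Let q be the probability that Jia plays A. In a completely mixed equilibrium, Ivan must be indifferent between A and B.
Ivan's expected payoff from A is q − 3(1−q); from B it is −3q − 2(1−q).
Setting these equal: 4q − 3 = −q − 2, so q = 1/5.
Therefore Jia plays B with probability 1 − 1/5 = 4/5.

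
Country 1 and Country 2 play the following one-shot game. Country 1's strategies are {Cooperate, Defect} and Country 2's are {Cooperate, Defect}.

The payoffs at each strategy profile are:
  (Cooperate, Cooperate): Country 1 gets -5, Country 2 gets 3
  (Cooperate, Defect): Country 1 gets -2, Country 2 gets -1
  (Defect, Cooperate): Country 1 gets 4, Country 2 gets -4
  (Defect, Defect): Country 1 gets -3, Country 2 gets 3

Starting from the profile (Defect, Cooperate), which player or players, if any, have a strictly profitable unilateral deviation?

Country 1 at (Defect, Cooperate) earns 4; deviating to Cooperate yields -5 — not better.
Country 2 earns -4; deviating to Defect yields 3 — a strict improvement.
Only Country 2 has a strictly profitable deviation.

Country 2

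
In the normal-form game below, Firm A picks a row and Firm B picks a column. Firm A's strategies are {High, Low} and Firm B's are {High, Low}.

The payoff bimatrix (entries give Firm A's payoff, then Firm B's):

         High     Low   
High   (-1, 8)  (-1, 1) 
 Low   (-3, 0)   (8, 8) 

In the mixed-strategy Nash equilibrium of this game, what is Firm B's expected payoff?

64/15

First find x, the probability Firm A plays High, from Firm B's indifference between High and Low: 8x = x + 8(1−x), giving x = 8/15.
Since Firm B is indifferent in equilibrium, Firm B's expected payoff equals the payoff from either column against (8/15, 7/15). Using High: 8(8/15) = 64/15.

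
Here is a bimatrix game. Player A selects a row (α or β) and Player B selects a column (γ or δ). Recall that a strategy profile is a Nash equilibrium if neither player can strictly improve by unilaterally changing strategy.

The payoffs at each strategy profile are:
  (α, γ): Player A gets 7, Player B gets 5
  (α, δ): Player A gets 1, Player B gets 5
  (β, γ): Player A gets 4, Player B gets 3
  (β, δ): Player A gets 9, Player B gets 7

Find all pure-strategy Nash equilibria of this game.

(α, γ) and (β, δ)

(α, γ): Player A gets 7 ≥ 4 from β, and Player B gets 5 ≥ 5 from δ — Nash equilibrium.
(α, δ): Player A prefers β (9 > 1) — not an equilibrium.
(β, γ): Player A prefers α (7 > 4); Player B prefers δ (7 > 3) — not an equilibrium.
(β, δ): Player A gets 9 ≥ 1 from α, and Player B gets 7 ≥ 3 from γ — Nash equilibrium.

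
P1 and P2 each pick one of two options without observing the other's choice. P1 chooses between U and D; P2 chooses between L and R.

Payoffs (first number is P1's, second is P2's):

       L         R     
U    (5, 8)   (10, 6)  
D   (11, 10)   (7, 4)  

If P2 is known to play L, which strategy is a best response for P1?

Against L, P1 earns 5 from U and 11 from D.
So D is the best response.

D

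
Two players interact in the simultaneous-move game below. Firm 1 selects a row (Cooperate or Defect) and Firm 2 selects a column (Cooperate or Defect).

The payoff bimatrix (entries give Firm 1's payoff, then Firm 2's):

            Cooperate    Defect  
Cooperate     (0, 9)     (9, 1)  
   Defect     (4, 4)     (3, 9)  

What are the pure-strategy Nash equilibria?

(Cooperate, Cooperate): Firm 1 prefers Defect (4 > 0) — not an equilibrium.
(Cooperate, Defect): Firm 2 prefers Cooperate (9 > 1) — not an equilibrium.
(Defect, Cooperate): Firm 2 prefers Defect (9 > 4) — not an equilibrium.
(Defect, Defect): Firm 1 prefers Cooperate (9 > 3) — not an equilibrium.

none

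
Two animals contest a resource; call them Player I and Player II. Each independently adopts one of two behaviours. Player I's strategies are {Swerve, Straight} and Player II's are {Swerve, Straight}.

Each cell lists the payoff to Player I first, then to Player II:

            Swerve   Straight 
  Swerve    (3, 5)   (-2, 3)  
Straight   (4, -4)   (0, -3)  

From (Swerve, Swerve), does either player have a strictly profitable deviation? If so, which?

Player I

Player I at (Swerve, Swerve) earns 3; deviating to Straight yields 4 — a strict improvement.
Player II earns 5; deviating to Straight yields 3 — not better.
Only Player I has a strictly profitable deviation.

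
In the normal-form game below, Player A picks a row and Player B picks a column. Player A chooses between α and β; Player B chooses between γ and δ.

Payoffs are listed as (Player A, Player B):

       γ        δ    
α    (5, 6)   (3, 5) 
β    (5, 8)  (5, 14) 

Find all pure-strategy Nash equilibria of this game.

(α, γ) and (β, δ)

(α, γ): Player A gets 5 ≥ 5 from β, and Player B gets 6 ≥ 5 from δ — Nash equilibrium.
(α, δ): Player A prefers β (5 > 3); Player B prefers γ (6 > 5) — not an equilibrium.
(β, γ): Player B prefers δ (14 > 8) — not an equilibrium.
(β, δ): Player A gets 5 ≥ 3 from α, and Player B gets 14 ≥ 8 from γ — Nash equilibrium.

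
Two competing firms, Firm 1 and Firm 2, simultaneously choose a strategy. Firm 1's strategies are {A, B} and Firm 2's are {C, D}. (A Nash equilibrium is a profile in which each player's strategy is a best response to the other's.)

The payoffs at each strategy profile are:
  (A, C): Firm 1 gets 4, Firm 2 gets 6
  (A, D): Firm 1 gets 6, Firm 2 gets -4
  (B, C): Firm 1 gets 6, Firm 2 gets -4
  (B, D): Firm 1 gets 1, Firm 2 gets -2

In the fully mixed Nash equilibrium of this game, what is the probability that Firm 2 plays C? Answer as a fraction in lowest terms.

Let q be the probability that Firm 2 plays C. In a completely mixed equilibrium, Firm 1 must be indifferent between A and B.
Firm 1's expected payoff from A is 4q + 6(1−q); from B it is 6q + (1−q).
Setting these equal: −2q + 6 = 5q + 1, so q = 5/7.

5/7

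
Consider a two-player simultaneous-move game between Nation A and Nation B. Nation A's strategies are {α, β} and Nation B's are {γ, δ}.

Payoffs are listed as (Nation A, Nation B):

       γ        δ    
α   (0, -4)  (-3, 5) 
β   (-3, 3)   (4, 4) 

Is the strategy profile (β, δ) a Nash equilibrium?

Yes

At (β, δ), Nation A earns 4; switching to α would give -3, so Nation A has no profitable deviation.
Nation B earns 4; switching to γ would give 3, so Nation B has no profitable deviation.
Neither player can gain by a unilateral deviation, so this profile is a Nash equilibrium.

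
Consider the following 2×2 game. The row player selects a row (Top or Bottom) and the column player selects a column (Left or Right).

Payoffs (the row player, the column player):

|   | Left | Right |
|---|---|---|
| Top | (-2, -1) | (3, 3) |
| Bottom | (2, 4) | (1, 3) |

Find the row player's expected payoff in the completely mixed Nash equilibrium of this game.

4/3

First find q, the probability the column player plays Left, from the row player's indifference between Top and Bottom: −2q + 3(1−q) = 2q + (1−q), giving q = 1/3.
Since the row player is indifferent in equilibrium, the row player's expected payoff equals the payoff from either row against (1/3, 2/3). Using Top: −2(1/3) + 3(2/3) = 4/3.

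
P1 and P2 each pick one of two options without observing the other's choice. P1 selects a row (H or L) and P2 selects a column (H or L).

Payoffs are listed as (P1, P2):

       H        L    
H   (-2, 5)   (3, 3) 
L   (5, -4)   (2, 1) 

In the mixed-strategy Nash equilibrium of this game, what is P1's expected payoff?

19/8

First find q, the probability P2 plays H, from P1's indifference between H and L: −2q + 3(1−q) = 5q + 2(1−q), giving q = 1/8.
Since P1 is indifferent in equilibrium, P1's expected payoff equals the payoff from either row against (1/8, 7/8). Using H: −2(1/8) + 3(7/8) = 19/8.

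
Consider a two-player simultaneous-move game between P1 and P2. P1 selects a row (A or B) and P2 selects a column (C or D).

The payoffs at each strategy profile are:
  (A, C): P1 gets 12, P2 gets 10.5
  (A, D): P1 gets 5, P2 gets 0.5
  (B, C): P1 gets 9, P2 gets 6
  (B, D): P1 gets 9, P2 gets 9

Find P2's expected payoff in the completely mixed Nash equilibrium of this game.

183/26

First find p, the probability P1 plays A, from P2's indifference between C and D: 10.5p + 6(1−p) = 0.5p + 9(1−p), giving p = 3/13.
Since P2 is indifferent in equilibrium, P2's expected payoff equals the payoff from either column against (3/13, 10/13). Using C: 10.5(3/13) + 6(10/13) = 183/26.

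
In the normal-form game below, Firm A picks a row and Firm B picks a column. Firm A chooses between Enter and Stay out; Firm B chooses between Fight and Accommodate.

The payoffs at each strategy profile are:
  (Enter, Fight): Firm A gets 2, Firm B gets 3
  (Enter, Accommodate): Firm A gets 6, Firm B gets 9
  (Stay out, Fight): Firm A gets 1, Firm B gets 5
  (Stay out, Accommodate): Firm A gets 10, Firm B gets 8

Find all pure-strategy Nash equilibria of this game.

(Stay out, Accommodate)

(Enter, Fight): Firm B prefers Accommodate (9 > 3) — not an equilibrium.
(Enter, Accommodate): Firm A prefers Stay out (10 > 6) — not an equilibrium.
(Stay out, Fight): Firm A prefers Enter (2 > 1); Firm B prefers Accommodate (8 > 5) — not an equilibrium.
(Stay out, Accommodate): Firm A gets 10 ≥ 6 from Enter, and Firm B gets 8 ≥ 5 from Fight — Nash equilibrium.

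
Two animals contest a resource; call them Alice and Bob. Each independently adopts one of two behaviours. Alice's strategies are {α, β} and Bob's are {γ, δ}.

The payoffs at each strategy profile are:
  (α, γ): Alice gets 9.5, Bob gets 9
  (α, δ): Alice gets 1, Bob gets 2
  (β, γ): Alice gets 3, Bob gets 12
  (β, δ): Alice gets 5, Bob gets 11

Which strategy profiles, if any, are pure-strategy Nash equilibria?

(α, γ)

(α, γ): Alice gets 9.5 ≥ 3 from β, and Bob gets 9 ≥ 2 from δ — Nash equilibrium.
(α, δ): Alice prefers β (5 > 1); Bob prefers γ (9 > 2) — not an equilibrium.
(β, γ): Alice prefers α (9.5 > 3) — not an equilibrium.
(β, δ): Bob prefers γ (12 > 11) — not an equilibrium.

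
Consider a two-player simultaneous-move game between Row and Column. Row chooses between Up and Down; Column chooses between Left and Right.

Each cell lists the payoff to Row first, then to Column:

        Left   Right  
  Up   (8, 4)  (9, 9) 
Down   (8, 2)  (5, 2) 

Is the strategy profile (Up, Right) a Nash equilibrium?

At (Up, Right), Row earns 9; switching to Down would give 5, so Row has no profitable deviation.
Column earns 9; switching to Left would give 4, so Column has no profitable deviation.
Neither player can gain by a unilateral deviation, so this profile is a Nash equilibrium.

Yes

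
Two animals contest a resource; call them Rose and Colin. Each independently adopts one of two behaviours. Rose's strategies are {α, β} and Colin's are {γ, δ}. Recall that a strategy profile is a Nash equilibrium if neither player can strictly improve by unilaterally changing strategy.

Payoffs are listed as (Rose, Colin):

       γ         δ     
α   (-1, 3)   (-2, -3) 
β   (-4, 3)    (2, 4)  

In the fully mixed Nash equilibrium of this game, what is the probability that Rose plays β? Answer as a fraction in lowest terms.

Let x be the probability that Rose plays α. In a completely mixed equilibrium, Colin must be indifferent between γ and δ.
Colin's expected payoff from γ is 3x + 3(1−x); from δ it is −3x + 4(1−x).
Setting these equal: 3 = −7x + 4, so x = 1/7.
Therefore Rose plays β with probability 1 − 1/7 = 6/7.

6/7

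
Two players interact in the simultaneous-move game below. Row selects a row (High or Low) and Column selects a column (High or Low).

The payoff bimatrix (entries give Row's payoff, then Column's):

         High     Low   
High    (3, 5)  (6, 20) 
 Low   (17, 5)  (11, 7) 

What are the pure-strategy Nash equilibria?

(Low, Low)

(High, High): Row prefers Low (17 > 3); Column prefers Low (20 > 5) — not an equilibrium.
(High, Low): Row prefers Low (11 > 6) — not an equilibrium.
(Low, High): Column prefers Low (7 > 5) — not an equilibrium.
(Low, Low): Row gets 11 ≥ 6 from High, and Column gets 7 ≥ 5 from High — Nash equilibrium.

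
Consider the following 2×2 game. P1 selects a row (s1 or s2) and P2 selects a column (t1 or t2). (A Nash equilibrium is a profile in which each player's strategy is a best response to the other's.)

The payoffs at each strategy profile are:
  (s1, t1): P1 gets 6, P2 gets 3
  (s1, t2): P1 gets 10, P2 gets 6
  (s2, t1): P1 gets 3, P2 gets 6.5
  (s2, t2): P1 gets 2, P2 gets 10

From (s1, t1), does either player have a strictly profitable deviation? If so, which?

P2

P1 at (s1, t1) earns 6; deviating to s2 yields 3 — not better.
P2 earns 3; deviating to t2 yields 6 — a strict improvement.
Only P2 has a strictly profitable deviation.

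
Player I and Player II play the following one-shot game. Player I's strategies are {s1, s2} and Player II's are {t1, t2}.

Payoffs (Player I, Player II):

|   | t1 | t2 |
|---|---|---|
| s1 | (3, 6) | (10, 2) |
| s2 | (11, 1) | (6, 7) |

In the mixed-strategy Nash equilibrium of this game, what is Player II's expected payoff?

4

First find x, the probability Player I plays s1, from Player II's indifference between t1 and t2: 6x + (1−x) = 2x + 7(1−x), giving x = 3/5.
Since Player II is indifferent in equilibrium, Player II's expected payoff equals the payoff from either column against (3/5, 2/5). Using t1: 6(3/5) + (2/5) = 4.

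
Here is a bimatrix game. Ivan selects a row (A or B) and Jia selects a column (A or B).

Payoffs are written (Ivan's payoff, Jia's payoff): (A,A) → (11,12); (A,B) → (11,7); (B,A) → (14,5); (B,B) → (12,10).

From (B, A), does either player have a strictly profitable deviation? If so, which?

Jia

Ivan at (B, A) earns 14; deviating to A yields 11 — not better.
Jia earns 5; deviating to B yields 10 — a strict improvement.
Only Jia has a strictly profitable deviation.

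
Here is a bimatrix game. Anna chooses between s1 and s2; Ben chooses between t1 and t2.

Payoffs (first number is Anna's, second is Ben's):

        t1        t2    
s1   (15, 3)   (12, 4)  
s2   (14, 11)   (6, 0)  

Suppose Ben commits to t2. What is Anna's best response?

s1

Against t2, Anna earns 12 from s1 and 6 from s2.
So s1 is the best response.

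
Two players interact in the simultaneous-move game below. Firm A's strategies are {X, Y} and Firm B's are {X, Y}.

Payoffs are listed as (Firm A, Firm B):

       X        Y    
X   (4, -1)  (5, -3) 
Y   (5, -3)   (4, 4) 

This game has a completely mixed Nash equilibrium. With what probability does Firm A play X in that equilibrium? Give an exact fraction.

7/9

Let p be the probability that Firm A plays X. In a completely mixed equilibrium, Firm B must be indifferent between X and Y.
Firm B's expected payoff from X is −p − 3(1−p); from Y it is −3p + 4(1−p).
Setting these equal: 2p − 3 = −7p + 4, so p = 7/9.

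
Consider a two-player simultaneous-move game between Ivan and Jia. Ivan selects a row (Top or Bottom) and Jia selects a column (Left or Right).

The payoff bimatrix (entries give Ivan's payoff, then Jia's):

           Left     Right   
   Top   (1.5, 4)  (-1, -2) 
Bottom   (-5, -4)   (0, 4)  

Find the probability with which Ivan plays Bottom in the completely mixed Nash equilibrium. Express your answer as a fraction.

Let r be the probability that Ivan plays Top. In a completely mixed equilibrium, Jia must be indifferent between Left and Right.
Jia's expected payoff from Left is 4r − 4(1−r); from Right it is −2r + 4(1−r).
Setting these equal: 8r − 4 = −6r + 4, so r = 4/7.
Therefore Ivan plays Bottom with probability 1 − 4/7 = 3/7.

3/7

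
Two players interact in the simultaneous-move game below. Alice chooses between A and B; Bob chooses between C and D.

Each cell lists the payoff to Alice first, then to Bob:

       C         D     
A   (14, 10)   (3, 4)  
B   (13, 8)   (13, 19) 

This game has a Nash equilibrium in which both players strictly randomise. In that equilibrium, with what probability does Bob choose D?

1/11

Let c be the probability that Bob plays C. In a completely mixed equilibrium, Alice must be indifferent between A and B.
Alice's expected payoff from A is 14c + 3(1−c); from B it is 13c + 13(1−c).
Setting these equal: 11c + 3 = 13, so c = 10/11.
Therefore Bob plays D with probability 1 − 10/11 = 1/11.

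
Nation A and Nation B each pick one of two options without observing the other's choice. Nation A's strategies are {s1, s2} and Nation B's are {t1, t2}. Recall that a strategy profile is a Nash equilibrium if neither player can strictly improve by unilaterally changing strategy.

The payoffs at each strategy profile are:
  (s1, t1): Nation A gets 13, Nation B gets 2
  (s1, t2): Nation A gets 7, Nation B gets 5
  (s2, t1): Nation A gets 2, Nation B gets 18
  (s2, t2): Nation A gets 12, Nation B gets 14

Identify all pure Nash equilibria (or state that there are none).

(s1, t1): Nation B prefers t2 (5 > 2) — not an equilibrium.
(s1, t2): Nation A prefers s2 (12 > 7) — not an equilibrium.
(s2, t1): Nation A prefers s1 (13 > 2) — not an equilibrium.
(s2, t2): Nation B prefers t1 (18 > 14) — not an equilibrium.

none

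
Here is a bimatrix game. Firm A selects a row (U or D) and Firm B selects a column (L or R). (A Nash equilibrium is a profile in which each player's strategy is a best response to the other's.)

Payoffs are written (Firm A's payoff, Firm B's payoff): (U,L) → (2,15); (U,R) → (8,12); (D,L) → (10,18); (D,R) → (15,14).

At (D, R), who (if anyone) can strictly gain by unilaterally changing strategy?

Firm A at (D, R) earns 15; deviating to U yields 8 — not better.
Firm B earns 14; deviating to L yields 18 — a strict improvement.
Only Firm B has a strictly profitable deviation.

Firm B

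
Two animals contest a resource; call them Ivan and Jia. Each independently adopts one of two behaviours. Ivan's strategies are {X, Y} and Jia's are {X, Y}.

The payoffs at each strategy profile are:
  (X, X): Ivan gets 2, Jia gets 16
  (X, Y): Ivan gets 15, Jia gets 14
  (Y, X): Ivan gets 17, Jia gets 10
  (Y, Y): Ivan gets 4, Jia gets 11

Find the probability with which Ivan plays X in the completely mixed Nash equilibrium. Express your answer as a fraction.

1/3

Let x be the probability that Ivan plays X. In a completely mixed equilibrium, Jia must be indifferent between X and Y.
Jia's expected payoff from X is 16x + 10(1−x); from Y it is 14x + 11(1−x).
Setting these equal: 6x + 10 = 3x + 11, so x = 1/3.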